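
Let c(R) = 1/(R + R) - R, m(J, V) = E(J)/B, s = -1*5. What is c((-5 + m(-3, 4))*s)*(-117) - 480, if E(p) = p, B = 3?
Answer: 60561/20 ≈ 3028.1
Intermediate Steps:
s = -5
m(J, V) = J/3
c(R) = 1/(2*R) - R
c((-5 + m(-3, 4))*s)*(-117) - 480 = (1/(2*(((-5 + (⅓)*(-3))*(-5)))) - (-5 + (⅓)*(-3))*(-5))*(-117) - 480 = (1/(2*(((-5 - 1)*(-5)))) - (-5 - 1)*(-5))*(-117) - 480 = (1/(2*((-6*(-5)))) - (-6)*(-5))*(-117) - 480 = ((½)/30 - 1*30)*(-117) - 480 = ((½)*(1/30) - 30)*(-117) - 480 = (1/60 - 30)*(-117) - 480 = -1799/60*(-117) - 480 = 70161/20 - 480 = 60561/20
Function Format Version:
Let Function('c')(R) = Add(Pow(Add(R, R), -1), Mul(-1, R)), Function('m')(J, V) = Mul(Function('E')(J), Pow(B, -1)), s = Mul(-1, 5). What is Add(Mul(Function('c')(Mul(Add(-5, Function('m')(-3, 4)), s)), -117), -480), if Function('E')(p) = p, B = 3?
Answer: Rational(60561, 20) ≈ 3028.1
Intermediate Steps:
s = -5
Function('m')(J, V) = Mul(Rational(1, 3), J) (Function('m')(J, V) = Mul(J, Pow(3, -1)) = Mul(J, Rational(1, 3)) = Mul(Rational(1, 3), J))
Function('c')(R) = Add(Mul(Rational(1, 2), Pow(R, -1)), Mul(-1, R)) (Function('c')(R) = Add(Pow(Mul(2, R), -1), Mul(-1, R)) = Add(Mul(Rational(1, 2), Pow(R, -1)), Mul(-1, R)))
Add(Mul(Function('c')(Mul(Add(-5, Function('m')(-3, 4)), s)), -117), -480) = Add(Mul(Add(Mul(Rational(1, 2), Pow(Mul(Add(-5, Mul(Rational(1, 3), -3)), -5), -1)), Mul(-1, Mul(Add(-5, Mul(Rational(1, 3), -3)), -5))), -117), -480) = Add(Mul(Add(Mul(Rational(1, 2), Pow(Mul(Add(-5, -1), -5), -1)), Mul(-1, Mul(Add(-5, -1), -5))), -117), -480) = Add(Mul(Add(Mul(Rational(1, 2), Pow(Mul(-6, -5), -1)), Mul(-1, Mul(-6, -5))), -117), -480) = Add(Mul(Add(Mul(Rational(1, 2), Pow(30, -1)), Mul(-1, 30)), -117), -480) = Add(Mul(Add(Mul(Rational(1, 2), Rational(1, 30)), -30), -117), -480) = Add(Mul(Add(Rational(1, 60), -30), -117), -480) = Add(Mul(Rational(-1799, 60), -117), -480) = Add(Rational(70161, 20), -480) = Rational(60561, 20)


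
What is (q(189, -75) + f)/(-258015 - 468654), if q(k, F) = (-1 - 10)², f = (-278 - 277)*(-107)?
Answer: -59506/726669 ≈ -0.081889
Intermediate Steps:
f = 59385 (f = -555*(-107) = 59385)
q(k, F) = 121 (q(k, F) = (-11)² = 121)
(q(189, -75) + f)/(-258015 - 468654) = (121 + 59385)/(-258015 - 468654) = 59506/(-726669) = 59506*(-1/726669) = -59506/726669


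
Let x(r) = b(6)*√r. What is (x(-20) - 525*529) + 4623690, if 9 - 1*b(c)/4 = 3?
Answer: 4345965 + 48*I*√5 ≈ 4.346e+6 + 107.33*I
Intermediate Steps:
b(c) = 24 (b(c) = 36 - 4*3 = 36 - 12 = 24)
x(r) = 24*√r
(x(-20) - 525*529) + 4623690 = (24*√(-20) - 525*529) + 4623690 = (24*(2*I*√5) - 277725) + 4623690 = (48*I*√5 - 277725) + 4623690 = (-277725 + 48*I*√5) + 4623690 = 4345965 + 48*I*√5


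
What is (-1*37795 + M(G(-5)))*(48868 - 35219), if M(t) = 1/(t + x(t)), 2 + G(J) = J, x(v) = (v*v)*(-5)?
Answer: -129997730309/252 ≈ -5.1586e+8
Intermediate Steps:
x(v) = -5*v**2 (x(v) = v**2*(-5) = -5*v**2)
G(J) = -2 + J
M(t) = 1/(t - 5*t**2)
(-1*37795 + M(G(-5)))*(48868 - 35219) = (-1*37795 - 1/((-2 - 5)*(-1 + 5*(-2 - 5))))*(48868 - 35219) = (-37795 - 1/(-7*(-1 + 5*(-7))))*13649 = (-37795 - 1*(-1/7)/(-1 - 35))*13649 = (-37795 - 1*(-1/7)/(-36))*13649 = (-37795 - 1*(-1/7)*(-1/36))*13649 = (-37795 - 1/252)*13649 = -9524341/252*13649 = -129997730309/252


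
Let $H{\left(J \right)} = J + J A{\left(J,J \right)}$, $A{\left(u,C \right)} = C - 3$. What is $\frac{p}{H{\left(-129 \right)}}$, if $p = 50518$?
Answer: $\frac{50518}{16899} \approx 2.9894$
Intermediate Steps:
$A{\left(u,C \right)} = -3 + C$ ($A{\left(u,C \right)} = C - 3 = -3 + C$)
$H{\left(J \right)} = J + J \left(-3 + J\right)$
$\frac{p}{H{\left(-129 \right)}} = \frac{50518}{\left(-129\right) \left(-2 - 129\right)} = \frac{50518}{\left(-129\right) \left(-131\right)} = \frac{50518}{16899}$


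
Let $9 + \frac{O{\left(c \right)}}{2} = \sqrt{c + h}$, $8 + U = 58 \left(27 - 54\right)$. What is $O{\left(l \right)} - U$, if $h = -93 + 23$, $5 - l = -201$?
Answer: $1556 + 4 \sqrt{34} \approx 1579.3$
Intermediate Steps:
$l = 206$ ($l = 5 - -201 = 5 + 201 = 206$)
$h = -70$
$U = -1574$ ($U = -8 + 58 \left(27 - 54\right) = -8 + 58 \left(-27\right) = -8 - 1566 = -1574$)
$O{\left(c \right)} = -18 + 2 \sqrt{-70 + c}$ ($O{\left(c \right)} = -18 + 2 \sqrt{c - 70} = -18 + 2 \sqrt{-70 + c}$)
$O{\left(l \right)} - U = \left(-18 + 2 \sqrt{-70 + 206}\right) - -1574 = \left(-18 + 2 \sqrt{136}\right) + 1574 = \left(-18 + 2 \cdot 2 \sqrt{34}\right) + 1574 = \left(-18 + 4 \sqrt{34}\right) + 1574 = 1556 + 4 \sqrt{34}$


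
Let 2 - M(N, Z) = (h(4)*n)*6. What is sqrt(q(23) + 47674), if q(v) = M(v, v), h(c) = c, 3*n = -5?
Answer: 2*sqrt(11929) ≈ 218.44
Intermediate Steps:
n = -5/3 (n = (1/3)*(-5) = -5/3 ≈ -1.6667)
M(N, Z) = 42 (M(N, Z) = 2 - 4*(-5/3)*6 = 2 - (-20)*6/3 = 2 - 1*(-40) = 2 + 40 = 42)
q(v) = 42
sqrt(q(23) + 47674) = sqrt(42 + 47674) = sqrt(47716) = 2*sqrt(11929)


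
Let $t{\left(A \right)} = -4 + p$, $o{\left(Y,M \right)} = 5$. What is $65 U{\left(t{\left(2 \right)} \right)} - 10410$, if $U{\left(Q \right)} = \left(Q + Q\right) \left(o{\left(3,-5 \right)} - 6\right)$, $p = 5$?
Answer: $-10540$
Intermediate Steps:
$t{\left(A \right)} = 1$ ($t{\left(A \right)} = -4 + 5 = 1$)
$U{\left(Q \right)} = - 2 Q$ ($U{\left(Q \right)} = \left(Q + Q\right) \left(5 - 6\right) = 2 Q \left(-1\right) = - 2 Q$)
$65 U{\left(t{\left(2 \right)} \right)} - 10410 = 65 \left(\left(-2\right) 1\right) - 10410 = 65 \left(-2\right) - 10410 = -130 - 10410 = -10540$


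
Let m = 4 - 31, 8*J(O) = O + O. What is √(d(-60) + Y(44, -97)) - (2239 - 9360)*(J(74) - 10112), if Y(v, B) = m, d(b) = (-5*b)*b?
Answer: -143751627/2 + 3*I*√2003 ≈ -7.1876e+7 + 134.26*I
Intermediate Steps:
J(O) = O/4 (J(O) = (O + O)/8 = (2*O)/8 = O/4)
d(b) = -5*b²
m = -27
Y(v, B) = -27
√(d(-60) + Y(44, -97)) - (2239 - 9360)*(J(74) - 10112) = √(-5*(-60)² - 27) - (2239 - 9360)*((¼)*74 - 10112) = √(-5*3600 - 27) - (-7121)*(37/2 - 10112) = √(-18000 - 27) - (-7121)*(-20187)/2 = √(-18027) - 1*143751627/2 = 3*I*√2003 - 143751627/2 = -143751627/2 + 3*I*√2003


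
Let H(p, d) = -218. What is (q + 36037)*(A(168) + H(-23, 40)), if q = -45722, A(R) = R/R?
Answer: 2101645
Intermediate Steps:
A(R) = 1
(q + 36037)*(A(168) + H(-23, 40)) = (-45722 + 36037)*(1 - 218) = -9685*(-217) = 2101645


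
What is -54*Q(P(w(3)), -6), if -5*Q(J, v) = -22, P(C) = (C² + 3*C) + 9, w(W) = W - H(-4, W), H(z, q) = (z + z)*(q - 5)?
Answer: -1188/5 ≈ -237.60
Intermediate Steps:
H(z, q) = 2*z*(-5 + q) (H(z, q) = (2*z)*(-5 + q) = 2*z*(-5 + q))
w(W) = -40 + 9*W (w(W) = W - 2*(-4)*(-5 + W) = W - (40 - 8*W) = W + (-40 + 8*W) = -40 + 9*W)
P(C) = 9 + C² + 3*C
Q(J, v) = 22/5 (Q(J, v) = -⅕*(-22) = 22/5)
-54*Q(P(w(3)), -6) = -54*22/5 = -1188/5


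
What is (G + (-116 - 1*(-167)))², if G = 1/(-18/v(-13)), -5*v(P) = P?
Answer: 20948929/8100 ≈ 2586.3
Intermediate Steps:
v(P) = -P/5
G = -13/90 (G = 1/(-18/((-⅕*(-13)))) = 1/(-18/13/5) = 1/(-18*5/13) = 1/(-90/13) = -13/90 ≈ -0.14444)
(G + (-116 - 1*(-167)))² = (-13/90 + (-116 - 1*(-167)))² = (-13/90 + (-116 + 167))² = (-13/90 + 51)² = (4577/90)² = 20948929/8100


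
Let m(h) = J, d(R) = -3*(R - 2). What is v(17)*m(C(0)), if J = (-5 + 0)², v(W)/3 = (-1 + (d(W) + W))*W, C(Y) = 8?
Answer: -36975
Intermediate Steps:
d(R) = 6 - 3*R (d(R) = -3*(-2 + R) = 6 - 3*R)
v(W) = 3*W*(5 - 2*W) (v(W) = 3*((-1 + ((6 - 3*W) + W))*W) = 3*((-1 + (6 - 2*W))*W) = 3*((5 - 2*W)*W) = 3*(W*(5 - 2*W)) = 3*W*(5 - 2*W))
J = 25 (J = (-5)² = 25)
m(h) = 25
v(17)*m(C(0)) = (3*17*(5 - 2*17))*25 = (3*17*(5 - 34))*25 = (3*17*(-29))*25 = -1479*25 = -36975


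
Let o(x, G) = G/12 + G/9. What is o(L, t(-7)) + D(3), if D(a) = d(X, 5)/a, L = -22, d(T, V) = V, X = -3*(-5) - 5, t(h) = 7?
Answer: 109/36 ≈ 3.0278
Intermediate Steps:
X = 10 (X = 15 - 5 = 10)
D(a) = 5/a
o(x, G) = 7*G/36 (o(x, G) = G*(1/12) + G*(1/9) = G/12 + G/9 = 7*G/36)
o(L, t(-7)) + D(3) = (7/36)*7 + 5/3 = 49/36 + 5*(1/3) = 49/36 + 5/3 = 109/36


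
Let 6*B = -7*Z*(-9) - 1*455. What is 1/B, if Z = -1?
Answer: -3/259 ≈ -0.011583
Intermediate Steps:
B = -259/3 (B = (-7*(-1)*(-9) - 1*455)/6 = (7*(-9) - 455)/6 = (-63 - 455)/6 = (⅙)*(-518) = -259/3 ≈ -86.333)
1/B = 1/(-259/3) = -3/259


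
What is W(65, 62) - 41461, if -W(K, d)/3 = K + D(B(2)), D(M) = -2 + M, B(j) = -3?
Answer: -41641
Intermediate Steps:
W(K, d) = 15 - 3*K (W(K, d) = -3*(K + (-2 - 3)) = -3*(K - 5) = -3*(-5 + K) = 15 - 3*K)
W(65, 62) - 41461 = (15 - 3*65) - 41461 = (15 - 195) - 41461 = -180 - 41461 = -41641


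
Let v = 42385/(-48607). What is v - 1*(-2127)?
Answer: 103344704/48607 ≈ 2126.1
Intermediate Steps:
v = -42385/48607 (v = 42385*(-1/48607) = -42385/48607 ≈ -0.87199)
v - 1*(-2127) = -42385/48607 - 1*(-2127) = -42385/48607 + 2127 = 103344704/48607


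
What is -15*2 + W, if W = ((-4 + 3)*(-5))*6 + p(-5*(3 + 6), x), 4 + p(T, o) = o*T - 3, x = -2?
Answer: 83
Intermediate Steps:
p(T, o) = -7 + T*o (p(T, o) = -4 + (o*T - 3) = -4 + (T*o - 3) = -4 + (-3 + T*o) = -7 + T*o)
W = 113 (W = ((-4 + 3)*(-5))*6 + (-7 - 5*(3 + 6)*(-2)) = -1*(-5)*6 + (-7 - 5*9*(-2)) = 5*6 + (-7 - 45*(-2)) = 30 + (-7 + 90) = 30 + 83 = 113)
-15*2 + W = -15*2 + 113 = -30 + 113 = 83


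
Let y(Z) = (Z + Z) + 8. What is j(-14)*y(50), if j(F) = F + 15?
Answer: 108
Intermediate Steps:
y(Z) = 8 + 2*Z (y(Z) = 2*Z + 8 = 8 + 2*Z)
j(F) = 15 + F
j(-14)*y(50) = (15 - 14)*(8 + 2*50) = 1*(8 + 100) = 1*108 = 108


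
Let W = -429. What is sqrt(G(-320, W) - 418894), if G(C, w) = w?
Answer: I*sqrt(419323) ≈ 647.55*I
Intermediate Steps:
sqrt(G(-320, W) - 418894) = sqrt(-429 - 418894) = sqrt(-419323) = I*sqrt(419323)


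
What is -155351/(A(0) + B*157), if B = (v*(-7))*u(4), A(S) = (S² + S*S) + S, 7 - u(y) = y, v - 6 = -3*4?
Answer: -22193/2826 ≈ -7.8531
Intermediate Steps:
v = -6 (v = 6 - 3*4 = 6 - 12 = -6)
u(y) = 7 - y
A(S) = S + 2*S² (A(S) = (S² + S²) + S = 2*S² + S = S + 2*S²)
B = 126 (B = (-6*(-7))*(7 - 1*4) = 42*(7 - 4) = 42*3 = 126)
-155351/(A(0) + B*157) = -155351/(0*(1 + 2*0) + 126*157) = -155351/(0*(1 + 0) + 19782) = -155351/(0*1 + 19782) = -155351/(0 + 19782) = -155351/19782 = -155351*1/19782 = -22193/2826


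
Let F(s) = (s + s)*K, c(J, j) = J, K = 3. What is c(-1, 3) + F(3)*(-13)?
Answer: -235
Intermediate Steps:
F(s) = 6*s (F(s) = (s + s)*3 = (2*s)*3 = 6*s)
c(-1, 3) + F(3)*(-13) = -1 + (6*3)*(-13) = -1 + 18*(-13) = -1 - 234 = -235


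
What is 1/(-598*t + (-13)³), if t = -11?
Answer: 1/4381 ≈ 0.00022826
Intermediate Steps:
1/(-598*t + (-13)³) = 1/(-598*(-11) + (-13)³) = 1/(6578 - 2197) = 1/4381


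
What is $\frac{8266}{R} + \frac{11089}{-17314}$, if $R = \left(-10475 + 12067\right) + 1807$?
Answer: $\frac{9584183}{5350026} \approx 1.7914$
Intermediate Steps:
$R = 3399$ ($R = 1592 + 1807 = 3399$)
$\frac{8266}{R} + \frac{11089}{-17314} = \frac{8266}{3399} + \frac{11089}{-17314} = 8266 \cdot \frac{1}{3399} + 11089 \left(- \frac{1}{17314}\right) = \frac{8266}{3399} - \frac{11089}{17314} = \frac{9584183}{5350026}$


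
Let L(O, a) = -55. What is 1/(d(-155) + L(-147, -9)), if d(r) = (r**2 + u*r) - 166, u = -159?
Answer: 1/48449 ≈ 2.0640e-5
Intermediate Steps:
d(r) = -166 + r**2 - 159*r (d(r) = (r**2 - 159*r) - 166 = -166 + r**2 - 159*r)
1/(d(-155) + L(-147, -9)) = 1/((-166 + (-155)**2 - 159*(-155)) - 55) = 1/((-166 + 24025 + 24645) - 55) = 1/(48504 - 55) = 1/48449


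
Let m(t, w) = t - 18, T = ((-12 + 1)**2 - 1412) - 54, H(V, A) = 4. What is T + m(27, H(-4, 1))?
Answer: -1336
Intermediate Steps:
T = -1345 (T = ((-11)**2 - 1412) - 54 = (121 - 1412) - 54 = -1291 - 54 = -1345)
m(t, w) = -18 + t
T + m(27, H(-4, 1)) = -1345 + (-18 + 27) = -1345 + 9 = -1336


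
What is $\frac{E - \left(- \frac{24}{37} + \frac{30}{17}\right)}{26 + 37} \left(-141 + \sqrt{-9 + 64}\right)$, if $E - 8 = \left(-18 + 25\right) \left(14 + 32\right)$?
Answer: $- \frac{3240932}{4403} + \frac{68956 \sqrt{55}}{13209} \approx -697.36$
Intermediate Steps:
$E = 330$ ($E = 8 + \left(-18 + 25\right) \left(14 + 32\right) = 8 + 7 \cdot 46 = 8 + 322 = 330$)
$\frac{E - \left(- \frac{24}{37} + \frac{30}{17}\right)}{26 + 37} \left(-141 + \sqrt{-9 + 64}\right) = \frac{330 - \left(- \frac{24}{37} + \frac{30}{17}\right)}{26 + 37} \left(-141 + \sqrt{-9 + 64}\right) = \frac{330 - \frac{702}{629}}{63} \left(-141 + \sqrt{55}\right) = \left(330 + \left(\frac{24}{37} - \frac{30}{17}\right)\right) \frac{1}{63} \left(-141 + \sqrt{55}\right) = \left(330 - \frac{702}{629}\right) \frac{1}{63} \left(-141 + \sqrt{55}\right) = \frac{206868}{629} \cdot \frac{1}{63} \left(-141 + \sqrt{55}\right) = \frac{68956 \left(-141 + \sqrt{55}\right)}{13209} = - \frac{3240932}{4403} + \frac{68956 \sqrt{55}}{13209}$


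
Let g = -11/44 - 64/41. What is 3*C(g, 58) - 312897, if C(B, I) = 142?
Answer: -312471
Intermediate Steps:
g = -297/164 (g = -11*1/44 - 64*1/41 = -¼ - 64/41 = -297/164 ≈ -1.8110)
3*C(g, 58) - 312897 = 3*142 - 312897 = 426 - 312897 = -312471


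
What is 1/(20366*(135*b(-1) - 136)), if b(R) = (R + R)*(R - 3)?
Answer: 1/19225504 ≈ 5.2014e-8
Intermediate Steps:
b(R) = 2*R*(-3 + R) (b(R) = (2*R)*(-3 + R) = 2*R*(-3 + R))
1/(20366*(135*b(-1) - 136)) = 1/(20366*(135*(2*(-1)*(-3 - 1)) - 136)) = 1/(20366*(135*(2*(-1)*(-4)) - 136)) = 1/(20366*(135*8 - 136)) = 1/(20366*(1080 - 136)) = (1/20366)/944 = (1/20366)*(1/944) = 1/19225504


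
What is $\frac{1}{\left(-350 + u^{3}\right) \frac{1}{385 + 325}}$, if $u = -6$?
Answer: $- \frac{355}{283} \approx -1.2544$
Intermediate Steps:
$\frac{1}{\left(-350 + u^{3}\right) \frac{1}{385 + 325}} = \frac{1}{\left(-350 + \left(-6\right)^{3}\right) \frac{1}{385 + 325}} = \frac{1}{\left(-350 - 216\right) \frac{1}{710}} = \frac{1}{\left(-566\right) \frac{1}{710}} = \frac{1}{- \frac{283}{355}} = - \frac{355}{283}$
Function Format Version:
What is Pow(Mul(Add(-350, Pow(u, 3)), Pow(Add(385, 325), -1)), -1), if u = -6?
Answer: Rational(-355, 283) ≈ -1.2544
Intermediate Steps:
Pow(Mul(Add(-350, Pow(u, 3)), Pow(Add(385, 325), -1)), -1) = Pow(Mul(Add(-350, Pow(-6, 3)), Pow(Add(385, 325), -1)), -1) = Pow(Mul(Add(-350, -216), Pow(710, -1)), -1) = Pow(Mul(-566, Rational(1, 710)), -1) = Pow(Rational(-283, 355), -1) = Rational(-355, 283)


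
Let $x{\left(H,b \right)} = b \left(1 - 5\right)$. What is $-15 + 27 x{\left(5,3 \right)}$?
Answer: $-339$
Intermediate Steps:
$x{\left(H,b \right)} = - 4 b$ ($x{\left(H,b \right)} = b \left(-4\right) = - 4 b$)
$-15 + 27 x{\left(5,3 \right)} = -15 + 27 \left(\left(-4\right) 3\right) = -15 + 27 \left(-12\right) = -15 - 324 = -339$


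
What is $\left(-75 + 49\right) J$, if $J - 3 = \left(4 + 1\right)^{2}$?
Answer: $-728$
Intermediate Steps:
$J = 28$ ($J = 3 + \left(4 + 1\right)^{2} = 3 + 5^{2} = 3 + 25 = 28$)
$\left(-75 + 49\right) J = \left(-75 + 49\right) 28 = \left(-26\right) 28 = -728$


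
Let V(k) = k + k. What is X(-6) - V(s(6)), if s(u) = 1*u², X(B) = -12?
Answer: -84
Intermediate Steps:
s(u) = u²
V(k) = 2*k
X(-6) - V(s(6)) = -12 - 2*6² = -12 - 2*36 = -12 - 1*72 = -12 - 72 = -84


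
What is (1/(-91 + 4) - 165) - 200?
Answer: -31756/87 ≈ -365.01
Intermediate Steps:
(1/(-91 + 4) - 165) - 200 = (1/(-87) - 165) - 200 = (-1/87 - 165) - 200 = -14356/87 - 200 = -31756/87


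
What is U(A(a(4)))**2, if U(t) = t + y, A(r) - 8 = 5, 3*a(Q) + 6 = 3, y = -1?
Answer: 144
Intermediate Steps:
a(Q) = -1 (a(Q) = -2 + (1/3)*3 = -2 + 1 = -1)
A(r) = 13 (A(r) = 8 + 5 = 13)
U(t) = -1 + t (U(t) = t - 1 = -1 + t)
U(A(a(4)))**2 = (-1 + 13)**2 = 12**2 = 144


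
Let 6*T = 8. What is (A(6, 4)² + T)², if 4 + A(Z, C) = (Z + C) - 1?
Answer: 6241/9 ≈ 693.44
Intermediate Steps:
A(Z, C) = -5 + C + Z (A(Z, C) = -4 + ((Z + C) - 1) = -4 + ((C + Z) - 1) = -4 + (-1 + C + Z) = -5 + C + Z)
T = 4/3 (T = (⅙)*8 = 4/3 ≈ 1.3333)
(A(6, 4)² + T)² = ((-5 + 4 + 6)² + 4/3)² = (5² + 4/3)² = (25 + 4/3)² = (79/3)² = 6241/9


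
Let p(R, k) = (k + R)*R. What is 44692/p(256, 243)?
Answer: 11173/31936 ≈ 0.34986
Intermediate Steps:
p(R, k) = R*(R + k) (p(R, k) = (R + k)*R = R*(R + k))
44692/p(256, 243) = 44692/((256*(256 + 243))) = 44692/((256*499)) = 44692/127744 = 44692*(1/127744) = 11173/31936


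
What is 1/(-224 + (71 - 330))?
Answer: -1/483 ≈ -0.0020704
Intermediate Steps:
1/(-224 + (71 - 330)) = 1/(-224 - 259) = 1/(-483) = -1/483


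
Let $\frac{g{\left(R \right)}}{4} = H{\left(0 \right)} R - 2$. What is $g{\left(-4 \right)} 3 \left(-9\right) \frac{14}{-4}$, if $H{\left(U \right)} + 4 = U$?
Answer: $5292$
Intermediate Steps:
$H{\left(U \right)} = -4 + U$
$g{\left(R \right)} = -8 - 16 R$ ($g{\left(R \right)} = 4 \left(\left(-4 + 0\right) R - 2\right) = 4 \left(- 4 R - 2\right) = 4 \left(-2 - 4 R\right) = -8 - 16 R$)
$g{\left(-4 \right)} 3 \left(-9\right) \frac{14}{-4} = \left(-8 - -64\right) 3 \left(-9\right) \frac{14}{-4} = \left(-8 + 64\right) \left(-27\right) 14 \left(- \frac{1}{4}\right) = 56 \left(-27\right) \left(- \frac{7}{2}\right) = \left(-1512\right) \left(- \frac{7}{2}\right) = 5292$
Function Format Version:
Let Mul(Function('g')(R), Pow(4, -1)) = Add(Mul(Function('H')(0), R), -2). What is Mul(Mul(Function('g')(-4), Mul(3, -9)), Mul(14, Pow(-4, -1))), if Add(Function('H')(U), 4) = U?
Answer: 5292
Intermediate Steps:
Function('H')(U) = Add(-4, U)
Function('g')(R) = Add(-8, Mul(-16, R)) (Function('g')(R) = Mul(4, Add(Mul(Add(-4, 0), R), -2)) = Mul(4, Add(Mul(-4, R), -2)) = Mul(4, Add(-2, Mul(-4, R))) = Add(-8, Mul(-16, R)))
Mul(Mul(Function('g')(-4), Mul(3, -9)), Mul(14, Pow(-4, -1))) = Mul(Mul(Add(-8, Mul(-16, -4)), Mul(3, -9)), Mul(14, Pow(-4, -1))) = Mul(Mul(Add(-8, 64), -27), Mul(14, Rational(-1, 4))) = Mul(Mul(56, -27), Rational(-7, 2)) = Mul(-1512, Rational(-7, 2)) = 5292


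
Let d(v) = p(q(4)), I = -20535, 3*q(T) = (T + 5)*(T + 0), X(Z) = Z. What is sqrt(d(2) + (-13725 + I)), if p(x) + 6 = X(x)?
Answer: 3*I*sqrt(3806) ≈ 185.08*I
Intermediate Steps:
q(T) = T*(5 + T)/3 (q(T) = ((T + 5)*(T + 0))/3 = ((5 + T)*T)/3 = (T*(5 + T))/3 = T*(5 + T)/3)
p(x) = -6 + x
d(v) = 6 (d(v) = -6 + (1/3)*4*(5 + 4) = -6 + (1/3)*4*9 = -6 + 12 = 6)
sqrt(d(2) + (-13725 + I)) = sqrt(6 + (-13725 - 20535)) = sqrt(6 - 34260) = sqrt(-34254) = 3*I*sqrt(3806)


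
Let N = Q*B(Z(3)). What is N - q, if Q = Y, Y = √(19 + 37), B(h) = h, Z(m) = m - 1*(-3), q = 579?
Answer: -579 + 12*√14 ≈ -534.10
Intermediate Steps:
Z(m) = 3 + m (Z(m) = m + 3 = 3 + m)
Y = 2*√14 (Y = √56 = 2*√14 ≈ 7.4833)
Q = 2*√14 ≈ 7.4833
N = 12*√14 (N = (2*√14)*(3 + 3) = (2*√14)*6 = 12*√14 ≈ 44.900)
N - q = 12*√14 - 1*579 = 12*√14 - 579 = -579 + 12*√14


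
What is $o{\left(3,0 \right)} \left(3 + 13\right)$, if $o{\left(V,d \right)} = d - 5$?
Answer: $-80$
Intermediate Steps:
$o{\left(V,d \right)} = -5 + d$ ($o{\left(V,d \right)} = d - 5 = -5 + d$)
$o{\left(3,0 \right)} \left(3 + 13\right) = \left(-5 + 0\right) \left(3 + 13\right) = \left(-5\right) 16 = -80$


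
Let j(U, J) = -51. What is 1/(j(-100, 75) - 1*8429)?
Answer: -1/8480 ≈ -0.00011792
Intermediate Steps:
1/(j(-100, 75) - 1*8429) = 1/(-51 - 1*8429) = 1/(-51 - 8429) = 1/(-8480) = -1/8480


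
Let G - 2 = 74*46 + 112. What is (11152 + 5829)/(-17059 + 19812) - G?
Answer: -9668073/2753 ≈ -3511.8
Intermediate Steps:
G = 3518 (G = 2 + (74*46 + 112) = 2 + (3404 + 112) = 2 + 3516 = 3518)
(11152 + 5829)/(-17059 + 19812) - G = (11152 + 5829)/(-17059 + 19812) - 1*3518 = 16981/2753 - 3518 = -9668073/2753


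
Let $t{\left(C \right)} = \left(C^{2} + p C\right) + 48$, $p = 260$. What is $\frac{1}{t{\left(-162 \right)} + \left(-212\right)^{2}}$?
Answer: $\frac{1}{29116} \approx 3.4345 \cdot 10^{-5}$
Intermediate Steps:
$t{\left(C \right)} = 48 + C^{2} + 260 C$ ($t{\left(C \right)} = \left(C^{2} + 260 C\right) + 48 = 48 + C^{2} + 260 C$)
$\frac{1}{t{\left(-162 \right)} + \left(-212\right)^{2}} = \frac{1}{\left(48 + \left(-162\right)^{2} + 260 \left(-162\right)\right) + \left(-212\right)^{2}} = \frac{1}{\left(48 + 26244 - 42120\right) + 44944} = \frac{1}{-15828 + 44944} = \frac{1}{29116}$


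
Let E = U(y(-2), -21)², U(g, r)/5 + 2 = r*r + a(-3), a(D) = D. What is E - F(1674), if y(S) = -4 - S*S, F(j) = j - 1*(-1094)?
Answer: 4749632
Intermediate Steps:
F(j) = 1094 + j (F(j) = j + 1094 = 1094 + j)
y(S) = -4 - S²
U(g, r) = -25 + 5*r² (U(g, r) = -10 + 5*(r*r - 3) = -10 + 5*(r² - 3) = -10 + 5*(-3 + r²) = -10 + (-15 + 5*r²) = -25 + 5*r²)
E = 4752400 (E = (-25 + 5*(-21)²)² = (-25 + 5*441)² = (-25 + 2205)² = 2180² = 4752400)
E - F(1674) = 4752400 - (1094 + 1674) = 4752400 - 1*2768 = 4752400 - 2768 = 4749632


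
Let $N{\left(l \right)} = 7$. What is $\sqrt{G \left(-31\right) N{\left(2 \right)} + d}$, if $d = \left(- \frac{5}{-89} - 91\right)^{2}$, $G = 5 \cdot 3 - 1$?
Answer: $\frac{\sqrt{41448838}}{89} \approx 72.338$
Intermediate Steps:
$G = 14$ ($G = 15 - 1 = 14$)
$d = \frac{65512836}{7921}$ ($d = \left(\left(-5\right) \left(- \frac{1}{89}\right) - 91\right)^{2} = \left(\frac{5}{89} - 91\right)^{2} = \left(- \frac{8094}{89}\right)^{2} = \frac{65512836}{7921} \approx 8270.8$)
$\sqrt{G \left(-31\right) N{\left(2 \right)} + d} = \sqrt{14 \left(-31\right) 7 + \frac{65512836}{7921}} = \sqrt{\left(-434\right) 7 + \frac{65512836}{7921}} = \sqrt{-3038 + \frac{65512836}{7921}} = \sqrt{\frac{41448838}{7921}} = \frac{\sqrt{41448838}}{89}$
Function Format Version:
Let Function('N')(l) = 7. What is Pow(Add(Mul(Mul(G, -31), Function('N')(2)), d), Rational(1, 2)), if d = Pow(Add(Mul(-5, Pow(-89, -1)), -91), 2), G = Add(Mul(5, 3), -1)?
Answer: Mul(Rational(1, 89), Pow(41448838, Rational(1, 2))) ≈ 72.338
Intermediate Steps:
G = 14 (G = Add(15, -1) = 14)
d = Rational(65512836, 7921) (d = Pow(Add(Mul(-5, Rational(-1, 89)), -91), 2) = Pow(Add(Rational(5, 89), -91), 2) = Pow(Rational(-8094, 89), 2) = Rational(65512836, 7921) ≈ 8270.8)
Pow(Add(Mul(Mul(G, -31), Function('N')(2)), d), Rational(1, 2)) = Pow(Add(Mul(Mul(14, -31), 7), Rational(65512836, 7921)), Rational(1, 2)) = Pow(Add(Mul(-434, 7), Rational(65512836, 7921)), Rational(1, 2)) = Pow(Add(-3038, Rational(65512836, 7921)), Rational(1, 2)) = Pow(Rational(41448838, 7921), Rational(1, 2)) = Mul(Rational(1, 89), Pow(41448838, Rational(1, 2)))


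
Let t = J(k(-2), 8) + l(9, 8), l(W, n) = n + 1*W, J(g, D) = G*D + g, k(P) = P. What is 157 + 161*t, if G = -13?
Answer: -14172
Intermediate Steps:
J(g, D) = g - 13*D (J(g, D) = -13*D + g = g - 13*D)
l(W, n) = W + n (l(W, n) = n + W = W + n)
t = -89 (t = (-2 - 13*8) + (9 + 8) = (-2 - 104) + 17 = -106 + 17 = -89)
157 + 161*t = 157 + 161*(-89) = 157 - 14329 = -14172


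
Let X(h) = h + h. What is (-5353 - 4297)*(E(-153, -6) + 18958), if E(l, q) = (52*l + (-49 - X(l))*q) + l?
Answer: -89812550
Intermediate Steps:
X(h) = 2*h
E(l, q) = 53*l + q*(-49 - 2*l) (E(l, q) = (52*l + (-49 - 2*l)*q) + l = (52*l + q*(-49 - 2*l)) + l = 53*l + q*(-49 - 2*l))
(-5353 - 4297)*(E(-153, -6) + 18958) = (-5353 - 4297)*((-49*(-6) + 53*(-153) - 2*(-153)*(-6)) + 18958) = -9650*((294 - 8109 - 1836) + 18958) = -9650*(-9651 + 18958) = -9650*9307 = -89812550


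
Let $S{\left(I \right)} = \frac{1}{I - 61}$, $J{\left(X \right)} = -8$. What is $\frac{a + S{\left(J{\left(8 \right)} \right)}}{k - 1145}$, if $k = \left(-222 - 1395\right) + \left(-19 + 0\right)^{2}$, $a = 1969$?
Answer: $- \frac{135860}{165669} \approx -0.82007$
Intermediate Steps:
$S{\left(I \right)} = \frac{1}{-61 + I}$
$k = -1256$ ($k = -1617 + \left(-19\right)^{2} = -1617 + 361 = -1256$)
$\frac{a + S{\left(J{\left(8 \right)} \right)}}{k - 1145} = \frac{1969 + \frac{1}{-61 - 8}}{-1256 - 1145} = \frac{1969 + \frac{1}{-69}}{-2401} = \left(1969 - \frac{1}{69}\right) \left(- \frac{1}{2401}\right) = \frac{135860}{69} \left(- \frac{1}{2401}\right) = - \frac{135860}{165669}$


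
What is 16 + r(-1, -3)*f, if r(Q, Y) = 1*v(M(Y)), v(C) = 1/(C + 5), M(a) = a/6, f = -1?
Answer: 142/9 ≈ 15.778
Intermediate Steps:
M(a) = a/6 (M(a) = a*(1/6) = a/6)
v(C) = 1/(5 + C)
r(Q, Y) = 1/(5 + Y/6)
16 + r(-1, -3)*f = 16 + (6/(30 - 3))*(-1) = 16 + (6/27)*(-1) = 16 + (6*(1/27))*(-1) = 16 + (2/9)*(-1) = 16 - 2/9 = 142/9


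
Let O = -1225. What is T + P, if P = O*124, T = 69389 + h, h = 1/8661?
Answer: -714627770/8661 ≈ -82511.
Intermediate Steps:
h = 1/8661 ≈ 0.00011546
T = 600978130/8661 (T = 69389 + 1/8661 = 600978130/8661 ≈ 69389.)
P = -151900 (P = -1225*124 = -151900)
T + P = 600978130/8661 - 151900 = -714627770/8661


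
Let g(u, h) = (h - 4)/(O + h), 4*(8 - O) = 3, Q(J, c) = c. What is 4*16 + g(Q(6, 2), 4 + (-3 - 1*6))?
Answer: 60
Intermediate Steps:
O = 29/4 (O = 8 - 1/4*3 = 8 - 3/4 = 29/4 ≈ 7.2500)
g(u, h) = (-4 + h)/(29/4 + h) (g(u, h) = (h - 4)/(29/4 + h) = (-4 + h)/(29/4 + h))
4*16 + g(Q(6, 2), 4 + (-3 - 1*6)) = 4*16 + 4*(-4 + (4 + (-3 - 1*6)))/(29 + 4*(4 + (-3 - 1*6))) = 64 + 4*(-4 + (4 + (-3 - 6)))/(29 + 4*(4 + (-3 - 6))) = 64 + 4*(-4 + (4 - 9))/(29 + 4*(4 - 9)) = 64 + 4*(-4 - 5)/(29 + 4*(-5)) = 64 + 4*(-9)/(29 - 20) = 64 + 4*(-9)/9 = 64 + 4*(1/9)*(-9) = 64 - 4 = 60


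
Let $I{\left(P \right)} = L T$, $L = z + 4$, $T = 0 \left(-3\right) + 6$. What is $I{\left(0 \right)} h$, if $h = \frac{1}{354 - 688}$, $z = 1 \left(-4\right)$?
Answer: $0$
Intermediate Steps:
$z = -4$
$T = 6$ ($T = 0 + 6 = 6$)
$L = 0$ ($L = -4 + 4 = 0$)
$h = - \frac{1}{334}$ ($h = \frac{1}{-334} = - \frac{1}{334} \approx -0.002994$)
$I{\left(P \right)} = 0$ ($I{\left(P \right)} = 0 \cdot 6 = 0$)
$I{\left(0 \right)} h = 0 \left(- \frac{1}{334}\right) = 0$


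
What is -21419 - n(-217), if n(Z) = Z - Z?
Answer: -21419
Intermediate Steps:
n(Z) = 0
-21419 - n(-217) = -21419 - 1*0 = -21419 + 0 = -21419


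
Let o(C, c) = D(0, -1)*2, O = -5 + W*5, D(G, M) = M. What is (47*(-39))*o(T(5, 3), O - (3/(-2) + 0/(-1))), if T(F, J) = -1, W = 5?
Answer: 3666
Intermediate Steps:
O = 20 (O = -5 + 5*5 = -5 + 25 = 20)
o(C, c) = -2 (o(C, c) = -1*2 = -2)
(47*(-39))*o(T(5, 3), O - (3/(-2) + 0/(-1))) = (47*(-39))*(-2) = -1833*(-2) = 3666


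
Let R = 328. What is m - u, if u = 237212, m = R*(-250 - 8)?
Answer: -321836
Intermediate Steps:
m = -84624 (m = 328*(-250 - 8) = 328*(-258) = -84624)
m - u = -84624 - 1*237212 = -84624 - 237212 = -321836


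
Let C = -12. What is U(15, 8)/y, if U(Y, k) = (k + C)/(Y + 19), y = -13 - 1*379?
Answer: 1/3332 ≈ 0.00030012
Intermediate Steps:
y = -392 (y = -13 - 379 = -392)
U(Y, k) = (-12 + k)/(19 + Y) (U(Y, k) = (k - 12)/(Y + 19) = (-12 + k)/(19 + Y))
U(15, 8)/y = ((-12 + 8)/(19 + 15))/(-392) = (-4/34)*(-1/392) = ((1/34)*(-4))*(-1/392) = -2/17*(-1/392) = 1/3332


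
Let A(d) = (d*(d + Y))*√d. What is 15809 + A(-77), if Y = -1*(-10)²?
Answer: 15809 + 13629*I*√77 ≈ 15809.0 + 1.1959e+5*I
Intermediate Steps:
Y = -100 (Y = -1*100 = -100)
A(d) = d^(3/2)*(-100 + d) (A(d) = (d*(d - 100))*√d = (d*(-100 + d))*√d = d^(3/2)*(-100 + d))
15809 + A(-77) = 15809 + (-77)^(3/2)*(-100 - 77) = 15809 - 77*I*√77*(-177) = 15809 + 13629*I*√77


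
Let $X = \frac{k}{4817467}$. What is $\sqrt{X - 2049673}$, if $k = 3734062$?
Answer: $\frac{i \sqrt{47568769006089167943}}{4817467} \approx 1431.7 i$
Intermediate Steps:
$X = \frac{3734062}{4817467} \approx 0.77511$
$\sqrt{X - 2049673} = \sqrt{\frac{3734062}{4817467} - 2049673} = \sqrt{- \frac{9874228304229}{4817467}} = \frac{i \sqrt{47568769006089167943}}{4817467}$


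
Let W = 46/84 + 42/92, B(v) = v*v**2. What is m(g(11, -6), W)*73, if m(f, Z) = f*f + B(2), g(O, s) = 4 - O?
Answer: 4161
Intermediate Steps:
B(v) = v**3
W = 485/483 (W = 46*(1/84) + 42*(1/92) = 23/42 + 21/46 = 485/483 ≈ 1.0041)
m(f, Z) = 8 + f**2 (m(f, Z) = f*f + 2**3 = f**2 + 8 = 8 + f**2)
m(g(11, -6), W)*73 = (8 + (4 - 1*11)**2)*73 = (8 + (4 - 11)**2)*73 = (8 + (-7)**2)*73 = (8 + 49)*73 = 57*73 = 4161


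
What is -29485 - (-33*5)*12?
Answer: -27505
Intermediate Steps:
-29485 - (-33*5)*12 = -29485 - (-165)*12 = -29485 - 1*(-1980) = -29485 + 1980 = -27505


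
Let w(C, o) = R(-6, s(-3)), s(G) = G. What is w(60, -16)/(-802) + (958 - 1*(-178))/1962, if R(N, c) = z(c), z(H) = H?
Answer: 458479/786762 ≈ 0.58274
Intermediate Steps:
R(N, c) = c
w(C, o) = -3
w(60, -16)/(-802) + (958 - 1*(-178))/1962 = -3/(-802) + (958 - 1*(-178))/1962 = -3*(-1/802) + (958 + 178)*(1/1962) = 3/802 + 1136*(1/1962) = 3/802 + 568/981 = 458479/786762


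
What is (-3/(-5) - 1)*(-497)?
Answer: 994/5 ≈ 198.80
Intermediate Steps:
(-3/(-5) - 1)*(-497) = (-⅕*(-3) - 1)*(-497) = (⅗ - 1)*(-497) = -⅖*(-497) = 994/5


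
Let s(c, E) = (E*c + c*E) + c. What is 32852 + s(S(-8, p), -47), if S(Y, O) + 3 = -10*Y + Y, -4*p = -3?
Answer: 26435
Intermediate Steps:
p = ¾ (p = -¼*(-3) = ¾ ≈ 0.75000)
S(Y, O) = -3 - 9*Y (S(Y, O) = -3 + (-10*Y + Y) = -3 - 9*Y)
s(c, E) = c + 2*E*c (s(c, E) = (E*c + E*c) + c = 2*E*c + c = c + 2*E*c)
32852 + s(S(-8, p), -47) = 32852 + (-3 - 9*(-8))*(1 + 2*(-47)) = 32852 + (-3 + 72)*(1 - 94) = 32852 + 69*(-93) = 32852 - 6417 = 26435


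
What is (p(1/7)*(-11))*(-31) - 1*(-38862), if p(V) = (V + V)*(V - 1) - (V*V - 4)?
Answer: 1966641/49 ≈ 40136.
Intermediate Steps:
p(V) = 4 - V² + 2*V*(-1 + V) (p(V) = (2*V)*(-1 + V) - (V² - 4) = 2*V*(-1 + V) - (-4 + V²) = 2*V*(-1 + V) + (4 - V²) = 4 - V² + 2*V*(-1 + V))
(p(1/7)*(-11))*(-31) - 1*(-38862) = ((4 + (1/7)² - 2/7)*(-11))*(-31) - 1*(-38862) = ((4 + (1*(⅐))² - 2/7)*(-11))*(-31) + 38862 = ((4 + (⅐)² - 2*⅐)*(-11))*(-31) + 38862 = ((4 + 1/49 - 2/7)*(-11))*(-31) + 38862 = ((183/49)*(-11))*(-31) + 38862 = -2013/49*(-31) + 38862 = 62403/49 + 38862 = 1966641/49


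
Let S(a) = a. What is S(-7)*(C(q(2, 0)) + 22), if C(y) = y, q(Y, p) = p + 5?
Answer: -189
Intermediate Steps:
q(Y, p) = 5 + p
S(-7)*(C(q(2, 0)) + 22) = -7*((5 + 0) + 22) = -7*(5 + 22) = -7*27 = -189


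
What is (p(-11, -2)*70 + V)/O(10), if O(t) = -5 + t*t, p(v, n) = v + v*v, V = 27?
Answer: 7727/95 ≈ 81.337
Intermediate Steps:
p(v, n) = v + v²
O(t) = -5 + t²
(p(-11, -2)*70 + V)/O(10) = (-11*(1 - 11)*70 + 27)/(-5 + 10²) = (-11*(-10)*70 + 27)/(-5 + 100) = (110*70 + 27)/95 = (7700 + 27)*(1/95) = 7727*(1/95) = 7727/95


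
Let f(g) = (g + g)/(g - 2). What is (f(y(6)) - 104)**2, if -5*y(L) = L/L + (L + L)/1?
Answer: 5597956/529 ≈ 10582.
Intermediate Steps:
y(L) = -1/5 - 2*L/5 (y(L) = -(L/L + (L + L)/1)/5 = -(1 + (2*L)*1)/5 = -(1 + 2*L)/5 = -1/5 - 2*L/5)
f(g) = 2*g/(-2 + g) (f(g) = (2*g)/(-2 + g) = 2*g/(-2 + g))
(f(y(6)) - 104)**2 = (2*(-1/5 - 2/5*6)/(-2 + (-1/5 - 2/5*6)) - 104)**2 = (2*(-1/5 - 12/5)/(-2 + (-1/5 - 12/5)) - 104)**2 = (2*(-13/5)/(-2 - 13/5) - 104)**2 = (2*(-13/5)/(-23/5) - 104)**2 = (2*(-13/5)*(-5/23) - 104)**2 = (26/23 - 104)**2 = (-2366/23)**2 = 5597956/529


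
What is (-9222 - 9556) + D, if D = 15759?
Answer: -3019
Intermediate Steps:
(-9222 - 9556) + D = (-9222 - 9556) + 15759 = -18778 + 15759 = -3019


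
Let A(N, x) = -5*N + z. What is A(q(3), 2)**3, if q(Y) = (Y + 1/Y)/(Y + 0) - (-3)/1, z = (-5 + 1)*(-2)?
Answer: -1442897/729 ≈ -1979.3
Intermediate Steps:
z = 8 (z = -4*(-2) = 8)
q(Y) = 3 + (Y + 1/Y)/Y (q(Y) = (Y + 1/Y)/Y - (-3) = (Y + 1/Y)/Y - 1*(-3) = (Y + 1/Y)/Y + 3 = 3 + (Y + 1/Y)/Y)
A(N, x) = 8 - 5*N (A(N, x) = -5*N + 8 = 8 - 5*N)
A(q(3), 2)**3 = (8 - 5*(4 + 3**(-2)))**3 = (8 - 5*(4 + 1/9))**3 = (8 - 5*37/9)**3 = (8 - 185/9)**3 = (-113/9)**3 = -1442897/729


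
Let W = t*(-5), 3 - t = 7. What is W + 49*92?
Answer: 4528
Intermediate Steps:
t = -4 (t = 3 - 1*7 = 3 - 7 = -4)
W = 20 (W = -4*(-5) = 20)
W + 49*92 = 20 + 49*92 = 20 + 4508 = 4528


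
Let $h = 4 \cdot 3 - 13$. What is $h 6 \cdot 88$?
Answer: $-528$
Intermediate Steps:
$h = -1$ ($h = 12 - 13 = -1$)
$h 6 \cdot 88 = - 6 \cdot 88 = \left(-1\right) 528 = -528$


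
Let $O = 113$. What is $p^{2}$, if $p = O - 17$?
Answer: $9216$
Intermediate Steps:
$p = 96$ ($p = 113 - 17 = 96$)
$p^{2} = 96^{2} = 9216$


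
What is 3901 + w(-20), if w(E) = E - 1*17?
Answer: 3864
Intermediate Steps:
w(E) = -17 + E (w(E) = E - 17 = -17 + E)
3901 + w(-20) = 3901 + (-17 - 20) = 3901 - 37 = 3864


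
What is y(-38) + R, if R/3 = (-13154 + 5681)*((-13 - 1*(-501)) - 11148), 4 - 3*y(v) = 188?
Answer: 716959436/3 ≈ 2.3899e+8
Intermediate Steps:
y(v) = -184/3 (y(v) = 4/3 - ⅓*188 = 4/3 - 188/3 = -184/3)
R = 238986540 (R = 3*((-13154 + 5681)*((-13 - 1*(-501)) - 11148)) = 3*(-7473*((-13 + 501) - 11148)) = 3*(-7473*(488 - 11148)) = 3*(-7473*(-10660)) = 3*79662180 = 238986540)
y(-38) + R = -184/3 + 238986540 = 716959436/3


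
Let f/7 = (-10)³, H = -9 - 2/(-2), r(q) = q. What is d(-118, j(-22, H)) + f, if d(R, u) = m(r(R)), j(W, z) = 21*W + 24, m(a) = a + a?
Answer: -7236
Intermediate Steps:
H = -8 (H = -9 - 2*(-1)/2 = -9 - 1*(-1) = -9 + 1 = -8)
m(a) = 2*a
j(W, z) = 24 + 21*W
d(R, u) = 2*R
f = -7000 (f = 7*(-10)³ = 7*(-1000) = -7000)
d(-118, j(-22, H)) + f = 2*(-118) - 7000 = -236 - 7000 = -7236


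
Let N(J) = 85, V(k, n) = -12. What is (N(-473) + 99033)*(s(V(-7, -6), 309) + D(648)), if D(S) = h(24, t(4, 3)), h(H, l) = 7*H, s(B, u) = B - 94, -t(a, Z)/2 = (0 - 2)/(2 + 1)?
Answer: 6145316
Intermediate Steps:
t(a, Z) = 4/3 (t(a, Z) = -2*(0 - 2)/(2 + 1) = -(-4)/3 = -2*(-⅔) = 4/3)
s(B, u) = -94 + B
D(S) = 168 (D(S) = 7*24 = 168)
(N(-473) + 99033)*(s(V(-7, -6), 309) + D(648)) = (85 + 99033)*((-94 - 12) + 168) = 99118*(-106 + 168) = 99118*62 = 6145316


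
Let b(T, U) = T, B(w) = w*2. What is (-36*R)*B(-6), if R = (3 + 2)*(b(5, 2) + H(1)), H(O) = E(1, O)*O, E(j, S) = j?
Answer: 12960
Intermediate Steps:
B(w) = 2*w
H(O) = O (H(O) = 1*O = O)
R = 30 (R = (3 + 2)*(5 + 1) = 5*6 = 30)
(-36*R)*B(-6) = (-36*30)*(2*(-6)) = -1080*(-12) = 12960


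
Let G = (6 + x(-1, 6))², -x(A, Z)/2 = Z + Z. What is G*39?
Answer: 12636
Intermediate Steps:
x(A, Z) = -4*Z (x(A, Z) = -2*(Z + Z) = -4*Z)
G = 324 (G = (6 - 4*6)² = (6 - 24)² = (-18)² = 324)
G*39 = 324*39 = 12636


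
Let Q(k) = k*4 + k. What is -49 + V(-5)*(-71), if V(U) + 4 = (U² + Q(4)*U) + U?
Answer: 5915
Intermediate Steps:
Q(k) = 5*k (Q(k) = 4*k + k = 5*k)
V(U) = -4 + U² + 21*U (V(U) = -4 + ((U² + (5*4)*U) + U) = -4 + ((U² + 20*U) + U) = -4 + (U² + 21*U) = -4 + U² + 21*U)
-49 + V(-5)*(-71) = -49 + (-4 + (-5)² + 21*(-5))*(-71) = -49 + (-4 + 25 - 105)*(-71) = -49 - 84*(-71) = -49 + 5964 = 5915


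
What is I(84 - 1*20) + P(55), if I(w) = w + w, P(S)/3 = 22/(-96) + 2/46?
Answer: 46899/368 ≈ 127.44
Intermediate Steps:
P(S) = -205/368 (P(S) = 3*(22/(-96) + 2/46) = 3*(22*(-1/96) + 2*(1/46)) = 3*(-11/48 + 1/23) = 3*(-205/1104) = -205/368)
I(w) = 2*w
I(84 - 1*20) + P(55) = 2*(84 - 1*20) - 205/368 = 2*(84 - 20) - 205/368 = 2*64 - 205/368 = 128 - 205/368 = 46899/368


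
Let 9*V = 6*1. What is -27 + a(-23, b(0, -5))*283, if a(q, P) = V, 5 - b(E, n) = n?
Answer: 485/3 ≈ 161.67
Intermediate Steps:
b(E, n) = 5 - n
V = 2/3 (V = (6*1)/9 = (1/9)*6 = 2/3 ≈ 0.66667)
a(q, P) = 2/3
-27 + a(-23, b(0, -5))*283 = -27 + (2/3)*283 = -27 + 566/3 = 485/3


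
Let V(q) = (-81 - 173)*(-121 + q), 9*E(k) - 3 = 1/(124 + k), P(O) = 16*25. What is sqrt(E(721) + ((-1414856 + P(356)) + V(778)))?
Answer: I*sqrt(60130212670)/195 ≈ 1257.5*I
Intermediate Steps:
P(O) = 400
E(k) = 1/3 + 1/(9*(124 + k))
V(q) = 30734 - 254*q (V(q) = -254*(-121 + q) = 30734 - 254*q)
sqrt(E(721) + ((-1414856 + P(356)) + V(778))) = sqrt((373 + 3*721)/(9*(124 + 721)) + ((-1414856 + 400) + (30734 - 254*778))) = sqrt((1/9)*(373 + 2163)/845 + (-1414456 + (30734 - 197612))) = sqrt((1/9)*(1/845)*2536 + (-1414456 - 166878)) = sqrt(2536/7605 - 1581334) = sqrt(-12026042534/7605) = I*sqrt(60130212670)/195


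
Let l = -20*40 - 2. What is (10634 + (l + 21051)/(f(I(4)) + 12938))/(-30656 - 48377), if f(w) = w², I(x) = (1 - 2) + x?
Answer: -137698647/1023240251 ≈ -0.13457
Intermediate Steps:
l = -802 (l = -800 - 2 = -802)
I(x) = -1 + x
(10634 + (l + 21051)/(f(I(4)) + 12938))/(-30656 - 48377) = (10634 + (-802 + 21051)/((-1 + 4)² + 12938))/(-30656 - 48377) = (10634 + 20249/(3² + 12938))/(-79033) = (10634 + 20249/(9 + 12938))*(-1/79033) = (10634 + 20249/12947)*(-1/79033) = (137698647/12947)*(-1/79033) = -137698647/1023240251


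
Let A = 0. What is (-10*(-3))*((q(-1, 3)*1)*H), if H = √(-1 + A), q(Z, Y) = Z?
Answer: -30*I ≈ -30.0*I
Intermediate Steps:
H = I (H = √(-1 + 0) = √(-1) = I ≈ 1.0*I)
(-10*(-3))*((q(-1, 3)*1)*H) = (-10*(-3))*((-1*1)*I) = 30*(-I) = -30*I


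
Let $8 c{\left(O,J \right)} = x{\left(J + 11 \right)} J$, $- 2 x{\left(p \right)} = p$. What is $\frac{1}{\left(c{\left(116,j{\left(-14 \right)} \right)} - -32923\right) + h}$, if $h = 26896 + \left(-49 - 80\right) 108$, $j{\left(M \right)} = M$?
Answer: $\frac{8}{367075} \approx 2.1794 \cdot 10^{-5}$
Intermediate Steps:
$x{\left(p \right)} = - \frac{p}{2}$
$c{\left(O,J \right)} = \frac{J \left(- \frac{11}{2} - \frac{J}{2}\right)}{8}$ ($c{\left(O,J \right)} = \frac{- \frac{J + 11}{2} J}{8} = \frac{- \frac{11 + J}{2} J}{8} = \frac{\left(- \frac{11}{2} - \frac{J}{2}\right) J}{8} = \frac{J \left(- \frac{11}{2} - \frac{J}{2}\right)}{8}$)
$h = 12964$ ($h = 26896 - 13932 = 12964$)
$\frac{1}{\left(c{\left(116,j{\left(-14 \right)} \right)} - -32923\right) + h} = \frac{1}{\left(\frac{1}{16} \left(-14\right) \left(-11 - -14\right) - -32923\right) + 12964} = \frac{1}{\left(\frac{1}{16} \left(-14\right) \left(-11 + 14\right) + 32923\right) + 12964} = \frac{1}{\left(\frac{1}{16} \left(-14\right) 3 + 32923\right) + 12964} = \frac{1}{\left(- \frac{21}{8} + 32923\right) + 12964} = \frac{1}{\frac{263363}{8} + 12964} = \frac{1}{\frac{367075}{8}} = \frac{8}{367075}$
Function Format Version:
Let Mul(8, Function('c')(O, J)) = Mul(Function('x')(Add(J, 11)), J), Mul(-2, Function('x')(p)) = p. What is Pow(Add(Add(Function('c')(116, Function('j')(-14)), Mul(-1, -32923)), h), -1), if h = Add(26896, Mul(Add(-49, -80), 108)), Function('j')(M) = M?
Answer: Rational(8, 367075) ≈ 2.1794e-5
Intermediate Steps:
Function('x')(p) = Mul(Rational(-1, 2), p)
Function('c')(O, J) = Mul(Rational(1, 8), J, Add(Rational(-11, 2), Mul(Rational(-1, 2), J))) (Function('c')(O, J) = Mul(Rational(1, 8), Mul(Mul(Rational(-1, 2), Add(J, 11)), J)) = Mul(Rational(1, 8), Mul(Mul(Rational(-1, 2), Add(11, J)), J)) = Mul(Rational(1, 8), Mul(Add(Rational(-11, 2), Mul(Rational(-1, 2), J)), J)) = Mul(Rational(1, 8), Mul(J, Add(Rational(-11, 2), Mul(Rational(-1, 2), J)))) = Mul(Rational(1, 8), J, Add(Rational(-11, 2), Mul(Rational(-1, 2), J))))
h = 12964 (h = Add(26896, Mul(-129, 108)) = Add(26896, -13932) = 12964)
Pow(Add(Add(Function('c')(116, Function('j')(-14)), Mul(-1, -32923)), h), -1) = Pow(Add(Add(Mul(Rational(1, 16), -14, Add(-11, Mul(-1, -14))), Mul(-1, -32923)), 12964), -1) = Pow(Add(Add(Mul(Rational(1, 16), -14, Add(-11, 14)), 32923), 12964), -1) = Pow(Add(Add(Mul(Rational(1, 16), -14, 3), 32923), 12964), -1) = Pow(Add(Add(Rational(-21, 8), 32923), 12964), -1) = Pow(Add(Rational(263363, 8), 12964), -1) = Pow(Rational(367075, 8), -1) = Rational(8, 367075)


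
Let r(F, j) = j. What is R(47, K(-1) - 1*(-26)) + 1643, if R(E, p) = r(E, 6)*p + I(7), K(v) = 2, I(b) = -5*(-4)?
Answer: 1831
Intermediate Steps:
I(b) = 20
R(E, p) = 20 + 6*p (R(E, p) = 6*p + 20 = 20 + 6*p)
R(47, K(-1) - 1*(-26)) + 1643 = (20 + 6*(2 - 1*(-26))) + 1643 = (20 + 6*(2 + 26)) + 1643 = (20 + 6*28) + 1643 = (20 + 168) + 1643 = 188 + 1643 = 1831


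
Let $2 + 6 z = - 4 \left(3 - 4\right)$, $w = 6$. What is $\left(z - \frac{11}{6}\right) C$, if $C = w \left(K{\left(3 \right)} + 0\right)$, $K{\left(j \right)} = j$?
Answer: $-27$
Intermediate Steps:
$z = \frac{1}{3}$ ($z = - \frac{1}{3} + \frac{\left(-4\right) \left(3 - 4\right)}{6} = - \frac{1}{3} + \frac{\left(-4\right) \left(-1\right)}{6} = - \frac{1}{3} + \frac{1}{6} \cdot 4 = - \frac{1}{3} + \frac{2}{3} = \frac{1}{3} \approx 0.33333$)
$C = 18$ ($C = 6 \left(3 + 0\right) = 6 \cdot 3 = 18$)
$\left(z - \frac{11}{6}\right) C = \left(\frac{1}{3} - \frac{11}{6}\right) 18 = \left(- \frac{3}{2}\right) 18 = -27$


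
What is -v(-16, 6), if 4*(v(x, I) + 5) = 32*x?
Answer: 133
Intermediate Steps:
v(x, I) = -5 + 8*x (v(x, I) = -5 + (32*x)/4 = -5 + 8*x)
-v(-16, 6) = -(-5 + 8*(-16)) = -(-5 - 128) = -1*(-133) = 133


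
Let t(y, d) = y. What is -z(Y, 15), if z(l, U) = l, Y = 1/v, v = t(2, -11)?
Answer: -½ ≈ -0.50000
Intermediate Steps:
v = 2
Y = ½ (Y = 1/2 = ½ ≈ 0.50000)
-z(Y, 15) = -1*½ = -½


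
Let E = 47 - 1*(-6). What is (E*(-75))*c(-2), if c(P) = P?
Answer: 7950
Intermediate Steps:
E = 53 (E = 47 + 6 = 53)
(E*(-75))*c(-2) = (53*(-75))*(-2) = -3975*(-2) = 7950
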